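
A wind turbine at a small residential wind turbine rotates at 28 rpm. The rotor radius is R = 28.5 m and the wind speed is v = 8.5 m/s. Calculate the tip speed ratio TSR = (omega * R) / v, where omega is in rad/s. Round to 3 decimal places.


Convert rotational speed to rad/s:
  omega = 28 * 2 * pi / 60 = 2.9322 rad/s
Compute tip speed:
  v_tip = omega * R = 2.9322 * 28.5 = 83.566 m/s
Tip speed ratio:
  TSR = v_tip / v_wind = 83.566 / 8.5 = 9.831

9.831


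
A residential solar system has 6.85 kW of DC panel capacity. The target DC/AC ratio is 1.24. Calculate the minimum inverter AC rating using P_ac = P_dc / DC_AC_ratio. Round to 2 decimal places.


The inverter AC capacity is determined by the DC/AC ratio.
Given: P_dc = 6.85 kW, DC/AC ratio = 1.24
P_ac = P_dc / ratio = 6.85 / 1.24
P_ac = 5.52 kW

5.52


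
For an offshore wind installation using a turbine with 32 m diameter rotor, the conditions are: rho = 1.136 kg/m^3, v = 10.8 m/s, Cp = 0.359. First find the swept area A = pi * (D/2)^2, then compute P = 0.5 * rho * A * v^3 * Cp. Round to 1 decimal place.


Step 1 -- Compute swept area:
  A = pi * (D/2)^2 = pi * (32/2)^2 = 804.25 m^2
Step 2 -- Apply wind power equation:
  P = 0.5 * rho * A * v^3 * Cp
  v^3 = 10.8^3 = 1259.712
  P = 0.5 * 1.136 * 804.25 * 1259.712 * 0.359
  P = 206587.4 W

206587.4


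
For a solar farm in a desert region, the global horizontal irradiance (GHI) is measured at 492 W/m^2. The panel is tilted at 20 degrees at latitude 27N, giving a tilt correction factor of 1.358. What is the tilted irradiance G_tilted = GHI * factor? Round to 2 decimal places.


Identify the given values:
  GHI = 492 W/m^2, tilt correction factor = 1.358
Apply the formula G_tilted = GHI * factor:
  G_tilted = 492 * 1.358
  G_tilted = 668.14 W/m^2

668.14


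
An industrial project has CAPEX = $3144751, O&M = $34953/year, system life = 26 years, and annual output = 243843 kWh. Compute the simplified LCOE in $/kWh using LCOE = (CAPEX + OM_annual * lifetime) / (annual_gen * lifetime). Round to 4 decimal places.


Total cost = CAPEX + OM * lifetime = 3144751 + 34953 * 26 = 3144751 + 908778 = 4053529
Total generation = annual * lifetime = 243843 * 26 = 6339918 kWh
LCOE = 4053529 / 6339918
LCOE = 0.6394 $/kWh

0.6394


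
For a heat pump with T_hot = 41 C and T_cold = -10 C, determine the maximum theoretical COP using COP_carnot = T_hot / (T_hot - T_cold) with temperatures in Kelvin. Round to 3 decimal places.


Convert to Kelvin:
  T_hot = 41 + 273.15 = 314.15 K
  T_cold = -10 + 273.15 = 263.15 K
Apply Carnot COP formula:
  COP = T_hot_K / (T_hot_K - T_cold_K) = 314.15 / 51.0
  COP = 6.160

6.160


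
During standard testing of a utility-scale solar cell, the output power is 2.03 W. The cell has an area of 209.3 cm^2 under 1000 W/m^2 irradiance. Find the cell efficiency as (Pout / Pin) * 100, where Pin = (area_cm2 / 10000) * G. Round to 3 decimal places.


First compute the input power:
  Pin = area_cm2 / 10000 * G = 209.3 / 10000 * 1000 = 20.93 W
Then compute efficiency:
  Efficiency = (Pout / Pin) * 100 = (2.03 / 20.93) * 100
  Efficiency = 9.699%

9.699


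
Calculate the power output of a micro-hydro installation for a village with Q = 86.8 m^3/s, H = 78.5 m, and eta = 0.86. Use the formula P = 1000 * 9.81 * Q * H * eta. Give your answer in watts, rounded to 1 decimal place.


Apply the hydropower formula P = rho * g * Q * H * eta
rho * g = 1000 * 9.81 = 9810.0
P = 9810.0 * 86.8 * 78.5 * 0.86
P = 57485305.1 W

57485305.1


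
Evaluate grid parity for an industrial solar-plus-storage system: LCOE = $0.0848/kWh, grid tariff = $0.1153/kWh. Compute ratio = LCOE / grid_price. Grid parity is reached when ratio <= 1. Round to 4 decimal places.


Compare LCOE to grid price:
  LCOE = $0.0848/kWh, Grid price = $0.1153/kWh
  Ratio = LCOE / grid_price = 0.0848 / 0.1153 = 0.7355
  Grid parity achieved (ratio <= 1)? yes

0.7355


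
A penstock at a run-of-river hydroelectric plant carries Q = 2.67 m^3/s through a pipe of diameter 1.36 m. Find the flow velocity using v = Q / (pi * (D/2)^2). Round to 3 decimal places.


Compute pipe cross-sectional area:
  A = pi * (D/2)^2 = pi * (1.36/2)^2 = 1.4527 m^2
Calculate velocity:
  v = Q / A = 2.67 / 1.4527
  v = 1.838 m/s

1.838


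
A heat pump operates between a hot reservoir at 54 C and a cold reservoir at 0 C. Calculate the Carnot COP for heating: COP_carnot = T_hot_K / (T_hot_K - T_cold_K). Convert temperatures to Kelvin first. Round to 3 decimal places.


Convert to Kelvin:
  T_hot = 54 + 273.15 = 327.15 K
  T_cold = 0 + 273.15 = 273.15 K
Apply Carnot COP formula:
  COP = T_hot_K / (T_hot_K - T_cold_K) = 327.15 / 54.0
  COP = 6.058

6.058


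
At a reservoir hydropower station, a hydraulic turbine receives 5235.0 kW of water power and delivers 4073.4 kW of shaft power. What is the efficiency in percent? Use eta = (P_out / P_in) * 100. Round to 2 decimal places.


Turbine efficiency = (output power / input power) * 100
eta = (4073.4 / 5235.0) * 100
eta = 77.81%

77.81


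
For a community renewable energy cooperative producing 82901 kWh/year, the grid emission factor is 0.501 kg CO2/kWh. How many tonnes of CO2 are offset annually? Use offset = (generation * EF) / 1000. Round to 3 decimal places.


CO2 offset in kg = generation * emission_factor
CO2 offset = 82901 * 0.501 = 41533.4 kg
Convert to tonnes:
  CO2 offset = 41533.4 / 1000 = 41.533 tonnes

41.533


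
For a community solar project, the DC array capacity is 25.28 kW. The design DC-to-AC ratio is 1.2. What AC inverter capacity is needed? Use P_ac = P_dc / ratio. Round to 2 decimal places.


The inverter AC capacity is determined by the DC/AC ratio.
Given: P_dc = 25.28 kW, DC/AC ratio = 1.2
P_ac = P_dc / ratio = 25.28 / 1.2
P_ac = 21.07 kW

21.07


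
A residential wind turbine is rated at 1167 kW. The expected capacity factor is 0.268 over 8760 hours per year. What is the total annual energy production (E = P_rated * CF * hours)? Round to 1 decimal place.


Annual energy = rated_kW * capacity_factor * hours_per_year
Given: P_rated = 1167 kW, CF = 0.268, hours = 8760
E = 1167 * 0.268 * 8760
E = 2739742.6 kWh

2739742.6


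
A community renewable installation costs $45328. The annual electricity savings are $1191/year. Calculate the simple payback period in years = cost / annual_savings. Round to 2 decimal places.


Simple payback period = initial cost / annual savings
Payback = 45328 / 1191
Payback = 38.06 years

38.06


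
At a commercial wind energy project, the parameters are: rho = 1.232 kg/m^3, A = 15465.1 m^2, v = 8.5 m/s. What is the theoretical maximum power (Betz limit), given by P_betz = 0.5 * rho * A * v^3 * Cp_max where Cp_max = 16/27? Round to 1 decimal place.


The Betz coefficient Cp_max = 16/27 = 0.5926
v^3 = 8.5^3 = 614.125
P_betz = 0.5 * rho * A * v^3 * Cp_max
P_betz = 0.5 * 1.232 * 15465.1 * 614.125 * 0.5926
P_betz = 3466940.9 W

3466940.9


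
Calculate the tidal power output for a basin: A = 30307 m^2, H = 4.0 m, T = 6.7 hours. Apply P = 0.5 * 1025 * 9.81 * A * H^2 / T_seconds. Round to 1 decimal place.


Convert period to seconds: T = 6.7 * 3600 = 24120.0 s
H^2 = 4.0^2 = 16.0
P = 0.5 * rho * g * A * H^2 / T
P = 0.5 * 1025 * 9.81 * 30307 * 16.0 / 24120.0
P = 101076.1 W

101076.1


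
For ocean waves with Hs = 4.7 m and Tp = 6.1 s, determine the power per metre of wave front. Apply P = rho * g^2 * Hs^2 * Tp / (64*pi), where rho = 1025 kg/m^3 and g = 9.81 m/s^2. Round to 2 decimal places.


Apply wave power formula:
  g^2 = 9.81^2 = 96.2361
  Hs^2 = 4.7^2 = 22.09
  Numerator = rho * g^2 * Hs^2 * Tp = 1025 * 96.2361 * 22.09 * 6.1 = 13291911.19
  Denominator = 64 * pi = 201.0619
  P = 13291911.19 / 201.0619 = 66108.54 W/m

66108.54


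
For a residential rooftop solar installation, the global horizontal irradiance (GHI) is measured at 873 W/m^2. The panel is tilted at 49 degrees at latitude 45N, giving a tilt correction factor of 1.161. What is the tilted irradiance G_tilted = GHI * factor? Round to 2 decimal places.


Identify the given values:
  GHI = 873 W/m^2, tilt correction factor = 1.161
Apply the formula G_tilted = GHI * factor:
  G_tilted = 873 * 1.161
  G_tilted = 1013.55 W/m^2

1013.55


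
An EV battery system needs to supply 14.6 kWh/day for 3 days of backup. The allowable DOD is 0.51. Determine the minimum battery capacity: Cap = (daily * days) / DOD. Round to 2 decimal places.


Total energy needed = daily * days = 14.6 * 3 = 43.8 kWh
Account for depth of discharge:
  Cap = total_energy / DOD = 43.8 / 0.51
  Cap = 85.88 kWh

85.88


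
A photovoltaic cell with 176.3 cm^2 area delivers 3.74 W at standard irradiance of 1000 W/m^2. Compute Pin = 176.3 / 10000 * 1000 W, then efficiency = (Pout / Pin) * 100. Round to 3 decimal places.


First compute the input power:
  Pin = area_cm2 / 10000 * G = 176.3 / 10000 * 1000 = 17.63 W
Then compute efficiency:
  Efficiency = (Pout / Pin) * 100 = (3.74 / 17.63) * 100
  Efficiency = 21.214%

21.214


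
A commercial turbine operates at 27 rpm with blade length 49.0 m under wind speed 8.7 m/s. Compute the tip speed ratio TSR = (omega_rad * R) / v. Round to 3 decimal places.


Convert rotational speed to rad/s:
  omega = 27 * 2 * pi / 60 = 2.8274 rad/s
Compute tip speed:
  v_tip = omega * R = 2.8274 * 49.0 = 138.544 m/s
Tip speed ratio:
  TSR = v_tip / v_wind = 138.544 / 8.7 = 15.925

15.925


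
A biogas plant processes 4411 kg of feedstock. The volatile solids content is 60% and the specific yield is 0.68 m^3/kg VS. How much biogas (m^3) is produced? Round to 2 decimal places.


Compute volatile solids:
  VS = mass * VS_fraction = 4411 * 0.6 = 2646.6 kg
Calculate biogas volume:
  Biogas = VS * specific_yield = 2646.6 * 0.68
  Biogas = 1799.69 m^3

1799.69


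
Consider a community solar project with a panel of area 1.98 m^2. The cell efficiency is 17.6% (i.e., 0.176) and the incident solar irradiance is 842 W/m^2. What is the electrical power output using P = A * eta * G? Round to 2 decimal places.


Use the solar power formula P = A * eta * G.
Given: A = 1.98 m^2, eta = 0.176, G = 842 W/m^2
P = 1.98 * 0.176 * 842
P = 293.42 W

293.42


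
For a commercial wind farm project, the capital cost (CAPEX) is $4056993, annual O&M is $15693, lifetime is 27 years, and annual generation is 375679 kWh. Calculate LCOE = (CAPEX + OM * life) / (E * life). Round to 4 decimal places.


Total cost = CAPEX + OM * lifetime = 4056993 + 15693 * 27 = 4056993 + 423711 = 4480704
Total generation = annual * lifetime = 375679 * 27 = 10143333 kWh
LCOE = 4480704 / 10143333
LCOE = 0.4417 $/kWh

0.4417


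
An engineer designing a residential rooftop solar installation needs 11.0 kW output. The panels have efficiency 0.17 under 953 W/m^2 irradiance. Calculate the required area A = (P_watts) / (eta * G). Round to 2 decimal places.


Convert target power to watts: P = 11.0 * 1000 = 11000.0 W
Compute denominator: eta * G = 0.17 * 953 = 162.01
Required area A = P / (eta * G) = 11000.0 / 162.01
A = 67.90 m^2

67.90


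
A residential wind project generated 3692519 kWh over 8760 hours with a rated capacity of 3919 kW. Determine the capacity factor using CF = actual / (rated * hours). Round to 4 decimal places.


Capacity factor = actual output / maximum possible output
Maximum possible = rated * hours = 3919 * 8760 = 34330440 kWh
CF = 3692519 / 34330440
CF = 0.1076

0.1076


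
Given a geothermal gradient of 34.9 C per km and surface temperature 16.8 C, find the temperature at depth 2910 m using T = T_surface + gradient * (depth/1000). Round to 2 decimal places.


Convert depth to km: 2910 / 1000 = 2.91 km
Temperature increase = gradient * depth_km = 34.9 * 2.91 = 101.56 C
Temperature at depth = T_surface + delta_T = 16.8 + 101.56
T = 118.36 C

118.36


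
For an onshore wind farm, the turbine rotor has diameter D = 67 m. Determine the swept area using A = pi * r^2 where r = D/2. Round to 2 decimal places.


Compute the rotor radius:
  r = D / 2 = 67 / 2 = 33.5 m
Calculate swept area:
  A = pi * r^2 = pi * 33.5^2
  A = 3525.65 m^2

3525.65


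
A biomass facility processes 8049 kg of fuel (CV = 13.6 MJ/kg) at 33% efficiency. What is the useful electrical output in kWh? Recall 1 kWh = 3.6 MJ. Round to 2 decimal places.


Total energy = mass * CV = 8049 * 13.6 = 109466.4 MJ
Useful energy = total * eta = 109466.4 * 0.33 = 36123.91 MJ
Convert to kWh: 36123.91 / 3.6
Useful energy = 10034.42 kWh

10034.42


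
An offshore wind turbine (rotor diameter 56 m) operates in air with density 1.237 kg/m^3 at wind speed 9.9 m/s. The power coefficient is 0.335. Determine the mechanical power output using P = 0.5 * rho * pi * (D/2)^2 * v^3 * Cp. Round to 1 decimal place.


Step 1 -- Compute swept area:
  A = pi * (D/2)^2 = pi * (56/2)^2 = 2463.01 m^2
Step 2 -- Apply wind power equation:
  P = 0.5 * rho * A * v^3 * Cp
  v^3 = 9.9^3 = 970.299
  P = 0.5 * 1.237 * 2463.01 * 970.299 * 0.335
  P = 495171.9 W

495171.9


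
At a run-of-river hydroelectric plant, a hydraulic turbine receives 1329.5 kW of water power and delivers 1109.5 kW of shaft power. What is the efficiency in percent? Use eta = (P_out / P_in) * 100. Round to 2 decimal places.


Turbine efficiency = (output power / input power) * 100
eta = (1109.5 / 1329.5) * 100
eta = 83.45%

83.45


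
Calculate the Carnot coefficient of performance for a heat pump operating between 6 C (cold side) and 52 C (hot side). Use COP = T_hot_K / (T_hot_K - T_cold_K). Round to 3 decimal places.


Convert to Kelvin:
  T_hot = 52 + 273.15 = 325.15 K
  T_cold = 6 + 273.15 = 279.15 K
Apply Carnot COP formula:
  COP = T_hot_K / (T_hot_K - T_cold_K) = 325.15 / 46.0
  COP = 7.068

7.068


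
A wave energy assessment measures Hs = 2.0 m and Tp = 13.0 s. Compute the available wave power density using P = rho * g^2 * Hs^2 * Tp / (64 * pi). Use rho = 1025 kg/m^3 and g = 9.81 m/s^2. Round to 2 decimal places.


Apply wave power formula:
  g^2 = 9.81^2 = 96.2361
  Hs^2 = 2.0^2 = 4.0
  Numerator = rho * g^2 * Hs^2 * Tp = 1025 * 96.2361 * 4.0 * 13.0 = 5129384.13
  Denominator = 64 * pi = 201.0619
  P = 5129384.13 / 201.0619 = 25511.46 W/m

25511.46


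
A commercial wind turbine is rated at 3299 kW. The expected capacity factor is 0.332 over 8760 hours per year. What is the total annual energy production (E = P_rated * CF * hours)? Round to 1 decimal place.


Annual energy = rated_kW * capacity_factor * hours_per_year
Given: P_rated = 3299 kW, CF = 0.332, hours = 8760
E = 3299 * 0.332 * 8760
E = 9594547.7 kWh

9594547.7


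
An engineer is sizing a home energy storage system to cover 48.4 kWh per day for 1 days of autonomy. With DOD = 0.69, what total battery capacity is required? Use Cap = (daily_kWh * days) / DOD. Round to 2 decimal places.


Total energy needed = daily * days = 48.4 * 1 = 48.4 kWh
Account for depth of discharge:
  Cap = total_energy / DOD = 48.4 / 0.69
  Cap = 70.14 kWh

70.14


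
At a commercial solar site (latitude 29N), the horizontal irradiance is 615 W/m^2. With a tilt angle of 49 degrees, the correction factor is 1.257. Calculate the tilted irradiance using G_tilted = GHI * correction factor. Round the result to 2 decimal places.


Identify the given values:
  GHI = 615 W/m^2, tilt correction factor = 1.257
Apply the formula G_tilted = GHI * factor:
  G_tilted = 615 * 1.257
  G_tilted = 773.06 W/m^2

773.06


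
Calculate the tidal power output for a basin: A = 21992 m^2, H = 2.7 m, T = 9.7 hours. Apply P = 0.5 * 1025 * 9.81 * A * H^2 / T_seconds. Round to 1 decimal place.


Convert period to seconds: T = 9.7 * 3600 = 34920.0 s
H^2 = 2.7^2 = 7.29
P = 0.5 * rho * g * A * H^2 / T
P = 0.5 * 1025 * 9.81 * 21992 * 7.29 / 34920.0
P = 23082.4 W

23082.4


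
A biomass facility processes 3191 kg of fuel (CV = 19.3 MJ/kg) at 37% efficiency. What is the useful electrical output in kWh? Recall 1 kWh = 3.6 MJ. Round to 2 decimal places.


Total energy = mass * CV = 3191 * 19.3 = 61586.3 MJ
Useful energy = total * eta = 61586.3 * 0.37 = 22786.93 MJ
Convert to kWh: 22786.93 / 3.6
Useful energy = 6329.70 kWh

6329.70


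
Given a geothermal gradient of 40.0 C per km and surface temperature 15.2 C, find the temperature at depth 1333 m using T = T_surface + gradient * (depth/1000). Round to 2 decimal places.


Convert depth to km: 1333 / 1000 = 1.333 km
Temperature increase = gradient * depth_km = 40.0 * 1.333 = 53.32 C
Temperature at depth = T_surface + delta_T = 15.2 + 53.32
T = 68.52 C

68.52


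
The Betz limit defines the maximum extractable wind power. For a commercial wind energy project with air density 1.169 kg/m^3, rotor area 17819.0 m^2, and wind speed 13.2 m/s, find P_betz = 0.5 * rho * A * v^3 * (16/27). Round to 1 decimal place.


The Betz coefficient Cp_max = 16/27 = 0.5926
v^3 = 13.2^3 = 2299.968
P_betz = 0.5 * rho * A * v^3 * Cp_max
P_betz = 0.5 * 1.169 * 17819.0 * 2299.968 * 0.5926
P_betz = 14195341.8 W

14195341.8


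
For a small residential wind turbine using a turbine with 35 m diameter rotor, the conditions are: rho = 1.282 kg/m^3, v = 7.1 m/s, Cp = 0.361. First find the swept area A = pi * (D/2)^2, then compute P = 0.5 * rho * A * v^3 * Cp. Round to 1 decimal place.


Step 1 -- Compute swept area:
  A = pi * (D/2)^2 = pi * (35/2)^2 = 962.11 m^2
Step 2 -- Apply wind power equation:
  P = 0.5 * rho * A * v^3 * Cp
  v^3 = 7.1^3 = 357.911
  P = 0.5 * 1.282 * 962.11 * 357.911 * 0.361
  P = 79683.1 W

79683.1


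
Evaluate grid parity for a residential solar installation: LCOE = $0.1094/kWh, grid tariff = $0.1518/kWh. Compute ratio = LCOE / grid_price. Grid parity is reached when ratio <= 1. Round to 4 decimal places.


Compare LCOE to grid price:
  LCOE = $0.1094/kWh, Grid price = $0.1518/kWh
  Ratio = LCOE / grid_price = 0.1094 / 0.1518 = 0.7207
  Grid parity achieved (ratio <= 1)? yes

0.7207


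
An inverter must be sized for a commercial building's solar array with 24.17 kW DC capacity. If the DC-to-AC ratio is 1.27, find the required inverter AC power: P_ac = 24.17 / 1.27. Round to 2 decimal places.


The inverter AC capacity is determined by the DC/AC ratio.
Given: P_dc = 24.17 kW, DC/AC ratio = 1.27
P_ac = P_dc / ratio = 24.17 / 1.27
P_ac = 19.03 kW

19.03


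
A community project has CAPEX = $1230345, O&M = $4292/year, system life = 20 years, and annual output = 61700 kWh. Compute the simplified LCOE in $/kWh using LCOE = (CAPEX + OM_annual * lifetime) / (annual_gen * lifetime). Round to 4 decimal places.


Total cost = CAPEX + OM * lifetime = 1230345 + 4292 * 20 = 1230345 + 85840 = 1316185
Total generation = annual * lifetime = 61700 * 20 = 1234000 kWh
LCOE = 1316185 / 1234000
LCOE = 1.0666 $/kWh

1.0666


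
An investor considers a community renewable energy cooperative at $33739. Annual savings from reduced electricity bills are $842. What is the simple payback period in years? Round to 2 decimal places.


Simple payback period = initial cost / annual savings
Payback = 33739 / 842
Payback = 40.07 years

40.07


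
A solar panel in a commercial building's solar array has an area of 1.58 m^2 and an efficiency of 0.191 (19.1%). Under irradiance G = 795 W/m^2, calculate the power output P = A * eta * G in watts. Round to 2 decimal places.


Use the solar power formula P = A * eta * G.
Given: A = 1.58 m^2, eta = 0.191, G = 795 W/m^2
P = 1.58 * 0.191 * 795
P = 239.92 W

239.92


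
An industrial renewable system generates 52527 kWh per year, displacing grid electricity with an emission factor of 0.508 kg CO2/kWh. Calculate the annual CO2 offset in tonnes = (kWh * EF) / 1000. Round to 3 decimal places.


CO2 offset in kg = generation * emission_factor
CO2 offset = 52527 * 0.508 = 26683.72 kg
Convert to tonnes:
  CO2 offset = 26683.72 / 1000 = 26.684 tonnes

26.684


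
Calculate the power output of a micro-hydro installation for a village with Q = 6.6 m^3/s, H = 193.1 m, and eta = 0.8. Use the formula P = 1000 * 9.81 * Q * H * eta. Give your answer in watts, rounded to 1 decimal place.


Apply the hydropower formula P = rho * g * Q * H * eta
rho * g = 1000 * 9.81 = 9810.0
P = 9810.0 * 6.6 * 193.1 * 0.8
P = 10001962.1 W

10001962.1


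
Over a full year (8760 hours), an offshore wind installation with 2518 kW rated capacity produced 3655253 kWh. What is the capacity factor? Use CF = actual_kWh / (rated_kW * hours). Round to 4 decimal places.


Capacity factor = actual output / maximum possible output
Maximum possible = rated * hours = 2518 * 8760 = 22057680 kWh
CF = 3655253 / 22057680
CF = 0.1657

0.1657


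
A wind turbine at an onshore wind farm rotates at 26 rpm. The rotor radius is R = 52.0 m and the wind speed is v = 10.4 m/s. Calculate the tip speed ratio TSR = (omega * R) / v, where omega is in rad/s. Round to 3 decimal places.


Convert rotational speed to rad/s:
  omega = 26 * 2 * pi / 60 = 2.7227 rad/s
Compute tip speed:
  v_tip = omega * R = 2.7227 * 52.0 = 141.581 m/s
Tip speed ratio:
  TSR = v_tip / v_wind = 141.581 / 10.4 = 13.614

13.614


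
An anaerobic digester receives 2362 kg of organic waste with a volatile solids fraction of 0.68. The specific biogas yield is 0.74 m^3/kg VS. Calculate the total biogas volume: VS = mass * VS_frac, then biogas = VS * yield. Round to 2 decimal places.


Compute volatile solids:
  VS = mass * VS_fraction = 2362 * 0.68 = 1606.16 kg
Calculate biogas volume:
  Biogas = VS * specific_yield = 1606.16 * 0.74
  Biogas = 1188.56 m^3

1188.56


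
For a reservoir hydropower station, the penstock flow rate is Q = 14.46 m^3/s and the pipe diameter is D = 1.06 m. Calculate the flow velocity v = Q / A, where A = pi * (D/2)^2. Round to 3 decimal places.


Compute pipe cross-sectional area:
  A = pi * (D/2)^2 = pi * (1.06/2)^2 = 0.8825 m^2
Calculate velocity:
  v = Q / A = 14.46 / 0.8825
  v = 16.386 m/s

16.386


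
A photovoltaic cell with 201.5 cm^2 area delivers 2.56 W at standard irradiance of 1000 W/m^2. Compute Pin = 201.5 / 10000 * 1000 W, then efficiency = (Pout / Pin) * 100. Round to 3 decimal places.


First compute the input power:
  Pin = area_cm2 / 10000 * G = 201.5 / 10000 * 1000 = 20.15 W
Then compute efficiency:
  Efficiency = (Pout / Pin) * 100 = (2.56 / 20.15) * 100
  Efficiency = 12.705%

12.705


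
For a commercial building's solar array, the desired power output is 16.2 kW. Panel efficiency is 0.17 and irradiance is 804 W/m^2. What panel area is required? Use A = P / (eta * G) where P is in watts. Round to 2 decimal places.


Convert target power to watts: P = 16.2 * 1000 = 16200.0 W
Compute denominator: eta * G = 0.17 * 804 = 136.68
Required area A = P / (eta * G) = 16200.0 / 136.68
A = 118.53 m^2

118.53


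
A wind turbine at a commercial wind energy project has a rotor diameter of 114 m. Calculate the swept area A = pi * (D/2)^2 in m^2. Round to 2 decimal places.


Compute the rotor radius:
  r = D / 2 = 114 / 2 = 57.0 m
Calculate swept area:
  A = pi * r^2 = pi * 57.0^2
  A = 10207.03 m^2

10207.03


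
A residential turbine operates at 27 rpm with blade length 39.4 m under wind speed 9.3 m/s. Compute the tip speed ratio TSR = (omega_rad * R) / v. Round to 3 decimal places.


Convert rotational speed to rad/s:
  omega = 27 * 2 * pi / 60 = 2.8274 rad/s
Compute tip speed:
  v_tip = omega * R = 2.8274 * 39.4 = 111.401 m/s
Tip speed ratio:
  TSR = v_tip / v_wind = 111.401 / 9.3 = 11.979

11.979


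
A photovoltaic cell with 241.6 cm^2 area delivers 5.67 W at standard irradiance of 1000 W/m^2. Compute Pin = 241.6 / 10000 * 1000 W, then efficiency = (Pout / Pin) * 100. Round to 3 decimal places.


First compute the input power:
  Pin = area_cm2 / 10000 * G = 241.6 / 10000 * 1000 = 24.16 W
Then compute efficiency:
  Efficiency = (Pout / Pin) * 100 = (5.67 / 24.16) * 100
  Efficiency = 23.469%

23.469


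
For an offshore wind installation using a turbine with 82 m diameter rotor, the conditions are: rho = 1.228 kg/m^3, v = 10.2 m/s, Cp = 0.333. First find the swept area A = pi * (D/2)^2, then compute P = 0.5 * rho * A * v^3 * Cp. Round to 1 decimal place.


Step 1 -- Compute swept area:
  A = pi * (D/2)^2 = pi * (82/2)^2 = 5281.02 m^2
Step 2 -- Apply wind power equation:
  P = 0.5 * rho * A * v^3 * Cp
  v^3 = 10.2^3 = 1061.208
  P = 0.5 * 1.228 * 5281.02 * 1061.208 * 0.333
  P = 1145857.7 W

1145857.7


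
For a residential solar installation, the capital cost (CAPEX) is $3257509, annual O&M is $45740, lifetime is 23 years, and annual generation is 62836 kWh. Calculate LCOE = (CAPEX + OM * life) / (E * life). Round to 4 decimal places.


Total cost = CAPEX + OM * lifetime = 3257509 + 45740 * 23 = 3257509 + 1052020 = 4309529
Total generation = annual * lifetime = 62836 * 23 = 1445228 kWh
LCOE = 4309529 / 1445228
LCOE = 2.9819 $/kWh

2.9819


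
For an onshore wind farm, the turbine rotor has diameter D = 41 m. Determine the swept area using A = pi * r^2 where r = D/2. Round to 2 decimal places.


Compute the rotor radius:
  r = D / 2 = 41 / 2 = 20.5 m
Calculate swept area:
  A = pi * r^2 = pi * 20.5^2
  A = 1320.25 m^2

1320.25


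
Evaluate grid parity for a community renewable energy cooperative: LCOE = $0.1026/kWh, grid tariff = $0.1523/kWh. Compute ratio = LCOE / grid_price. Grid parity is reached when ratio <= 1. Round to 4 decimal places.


Compare LCOE to grid price:
  LCOE = $0.1026/kWh, Grid price = $0.1523/kWh
  Ratio = LCOE / grid_price = 0.1026 / 0.1523 = 0.6737
  Grid parity achieved (ratio <= 1)? yes

0.6737


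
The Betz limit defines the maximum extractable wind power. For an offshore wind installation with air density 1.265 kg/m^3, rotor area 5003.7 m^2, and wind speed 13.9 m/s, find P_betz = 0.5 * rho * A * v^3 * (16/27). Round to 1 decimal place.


The Betz coefficient Cp_max = 16/27 = 0.5926
v^3 = 13.9^3 = 2685.619
P_betz = 0.5 * rho * A * v^3 * Cp_max
P_betz = 0.5 * 1.265 * 5003.7 * 2685.619 * 0.5926
P_betz = 5036773.4 W

5036773.4


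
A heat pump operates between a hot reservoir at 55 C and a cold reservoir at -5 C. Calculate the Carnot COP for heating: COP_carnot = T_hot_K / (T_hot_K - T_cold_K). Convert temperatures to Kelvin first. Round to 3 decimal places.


Convert to Kelvin:
  T_hot = 55 + 273.15 = 328.15 K
  T_cold = -5 + 273.15 = 268.15 K
Apply Carnot COP formula:
  COP = T_hot_K / (T_hot_K - T_cold_K) = 328.15 / 60.0
  COP = 5.469

5.469


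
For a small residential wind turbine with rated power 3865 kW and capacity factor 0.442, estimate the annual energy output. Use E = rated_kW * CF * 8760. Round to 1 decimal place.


Annual energy = rated_kW * capacity_factor * hours_per_year
Given: P_rated = 3865 kW, CF = 0.442, hours = 8760
E = 3865 * 0.442 * 8760
E = 14964970.8 kWh

14964970.8


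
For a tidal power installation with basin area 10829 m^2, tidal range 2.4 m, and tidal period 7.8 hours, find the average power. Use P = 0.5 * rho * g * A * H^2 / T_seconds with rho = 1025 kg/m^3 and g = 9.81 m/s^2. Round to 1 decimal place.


Convert period to seconds: T = 7.8 * 3600 = 28080.0 s
H^2 = 2.4^2 = 5.76
P = 0.5 * rho * g * A * H^2 / T
P = 0.5 * 1025 * 9.81 * 10829 * 5.76 / 28080.0
P = 11168.0 W

11168.0


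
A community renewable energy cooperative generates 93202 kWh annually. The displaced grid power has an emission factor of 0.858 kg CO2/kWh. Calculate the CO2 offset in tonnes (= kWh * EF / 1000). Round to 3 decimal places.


CO2 offset in kg = generation * emission_factor
CO2 offset = 93202 * 0.858 = 79967.32 kg
Convert to tonnes:
  CO2 offset = 79967.32 / 1000 = 79.967 tonnes

79.967


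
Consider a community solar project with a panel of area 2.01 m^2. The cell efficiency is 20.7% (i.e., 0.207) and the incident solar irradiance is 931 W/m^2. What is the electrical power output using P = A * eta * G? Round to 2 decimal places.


Use the solar power formula P = A * eta * G.
Given: A = 2.01 m^2, eta = 0.207, G = 931 W/m^2
P = 2.01 * 0.207 * 931
P = 387.36 W

387.36


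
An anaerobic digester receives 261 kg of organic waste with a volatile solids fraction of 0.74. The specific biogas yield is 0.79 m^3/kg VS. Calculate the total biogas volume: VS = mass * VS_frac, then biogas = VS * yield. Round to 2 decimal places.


Compute volatile solids:
  VS = mass * VS_fraction = 261 * 0.74 = 193.14 kg
Calculate biogas volume:
  Biogas = VS * specific_yield = 193.14 * 0.79
  Biogas = 152.58 m^3

152.58


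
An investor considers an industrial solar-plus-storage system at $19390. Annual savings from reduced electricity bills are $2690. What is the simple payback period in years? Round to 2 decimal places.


Simple payback period = initial cost / annual savings
Payback = 19390 / 2690
Payback = 7.21 years

7.21


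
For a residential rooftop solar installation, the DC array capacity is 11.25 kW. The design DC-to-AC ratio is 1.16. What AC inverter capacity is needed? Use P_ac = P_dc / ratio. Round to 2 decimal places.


The inverter AC capacity is determined by the DC/AC ratio.
Given: P_dc = 11.25 kW, DC/AC ratio = 1.16
P_ac = P_dc / ratio = 11.25 / 1.16
P_ac = 9.70 kW

9.70


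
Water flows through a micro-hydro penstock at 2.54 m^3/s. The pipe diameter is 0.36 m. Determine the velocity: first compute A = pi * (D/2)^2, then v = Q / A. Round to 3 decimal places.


Compute pipe cross-sectional area:
  A = pi * (D/2)^2 = pi * (0.36/2)^2 = 0.1018 m^2
Calculate velocity:
  v = Q / A = 2.54 / 0.1018
  v = 24.954 m/s

24.954


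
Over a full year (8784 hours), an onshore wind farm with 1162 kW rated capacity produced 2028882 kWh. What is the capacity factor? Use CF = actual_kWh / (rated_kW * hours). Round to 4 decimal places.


Capacity factor = actual output / maximum possible output
Maximum possible = rated * hours = 1162 * 8784 = 10207008 kWh
CF = 2028882 / 10207008
CF = 0.1988

0.1988


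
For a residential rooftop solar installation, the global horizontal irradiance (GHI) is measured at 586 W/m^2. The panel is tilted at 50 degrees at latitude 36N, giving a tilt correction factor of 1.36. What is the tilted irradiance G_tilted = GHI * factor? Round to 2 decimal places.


Identify the given values:
  GHI = 586 W/m^2, tilt correction factor = 1.36
Apply the formula G_tilted = GHI * factor:
  G_tilted = 586 * 1.36
  G_tilted = 796.96 W/m^2

796.96


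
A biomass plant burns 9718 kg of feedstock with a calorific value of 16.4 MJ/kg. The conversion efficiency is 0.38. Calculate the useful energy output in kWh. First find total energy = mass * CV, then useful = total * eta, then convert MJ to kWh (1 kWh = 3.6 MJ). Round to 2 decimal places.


Total energy = mass * CV = 9718 * 16.4 = 159375.2 MJ
Useful energy = total * eta = 159375.2 * 0.38 = 60562.58 MJ
Convert to kWh: 60562.58 / 3.6
Useful energy = 16822.94 kWh

16822.94


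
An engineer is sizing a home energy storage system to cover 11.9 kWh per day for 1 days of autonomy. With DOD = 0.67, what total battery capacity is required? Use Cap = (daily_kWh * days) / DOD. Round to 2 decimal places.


Total energy needed = daily * days = 11.9 * 1 = 11.9 kWh
Account for depth of discharge:
  Cap = total_energy / DOD = 11.9 / 0.67
  Cap = 17.76 kWh

17.76


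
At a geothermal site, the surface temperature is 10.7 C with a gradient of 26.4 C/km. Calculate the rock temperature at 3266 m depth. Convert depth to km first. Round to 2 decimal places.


Convert depth to km: 3266 / 1000 = 3.266 km
Temperature increase = gradient * depth_km = 26.4 * 3.266 = 86.22 C
Temperature at depth = T_surface + delta_T = 10.7 + 86.22
T = 96.92 C

96.92


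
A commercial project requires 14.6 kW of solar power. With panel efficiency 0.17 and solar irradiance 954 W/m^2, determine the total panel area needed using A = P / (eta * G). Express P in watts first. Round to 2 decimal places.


Convert target power to watts: P = 14.6 * 1000 = 14600.0 W
Compute denominator: eta * G = 0.17 * 954 = 162.18
Required area A = P / (eta * G) = 14600.0 / 162.18
A = 90.02 m^2

90.02


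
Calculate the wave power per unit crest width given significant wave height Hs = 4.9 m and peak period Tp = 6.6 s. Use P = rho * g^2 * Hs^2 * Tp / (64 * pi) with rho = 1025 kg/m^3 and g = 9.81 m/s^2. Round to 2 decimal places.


Apply wave power formula:
  g^2 = 9.81^2 = 96.2361
  Hs^2 = 4.9^2 = 24.01
  Numerator = rho * g^2 * Hs^2 * Tp = 1025 * 96.2361 * 24.01 * 6.6 = 15631403.57
  Denominator = 64 * pi = 201.0619
  P = 15631403.57 / 201.0619 = 77744.22 W/m

77744.22


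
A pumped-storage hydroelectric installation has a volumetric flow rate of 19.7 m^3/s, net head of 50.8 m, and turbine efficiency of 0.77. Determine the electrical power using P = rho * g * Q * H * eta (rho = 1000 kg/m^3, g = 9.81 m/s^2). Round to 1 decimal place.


Apply the hydropower formula P = rho * g * Q * H * eta
rho * g = 1000 * 9.81 = 9810.0
P = 9810.0 * 19.7 * 50.8 * 0.77
P = 7559440.8 W

7559440.8


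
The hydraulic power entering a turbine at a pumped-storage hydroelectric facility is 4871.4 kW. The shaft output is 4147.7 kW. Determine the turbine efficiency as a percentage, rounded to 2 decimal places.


Turbine efficiency = (output power / input power) * 100
eta = (4147.7 / 4871.4) * 100
eta = 85.14%

85.14


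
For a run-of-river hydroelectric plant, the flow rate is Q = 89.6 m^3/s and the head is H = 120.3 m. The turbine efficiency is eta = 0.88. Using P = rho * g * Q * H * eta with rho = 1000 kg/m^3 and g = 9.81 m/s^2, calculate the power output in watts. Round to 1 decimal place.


Apply the hydropower formula P = rho * g * Q * H * eta
rho * g = 1000 * 9.81 = 9810.0
P = 9810.0 * 89.6 * 120.3 * 0.88
P = 93051915.3 W

93051915.3


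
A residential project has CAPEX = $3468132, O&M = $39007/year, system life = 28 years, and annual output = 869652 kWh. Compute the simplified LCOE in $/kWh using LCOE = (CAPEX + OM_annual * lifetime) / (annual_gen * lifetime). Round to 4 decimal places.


Total cost = CAPEX + OM * lifetime = 3468132 + 39007 * 28 = 3468132 + 1092196 = 4560328
Total generation = annual * lifetime = 869652 * 28 = 24350256 kWh
LCOE = 4560328 / 24350256
LCOE = 0.1873 $/kWh

0.1873


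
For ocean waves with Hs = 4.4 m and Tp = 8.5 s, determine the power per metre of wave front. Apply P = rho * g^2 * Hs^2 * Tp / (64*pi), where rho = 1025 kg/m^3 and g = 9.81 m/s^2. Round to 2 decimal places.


Apply wave power formula:
  g^2 = 9.81^2 = 96.2361
  Hs^2 = 4.4^2 = 19.36
  Numerator = rho * g^2 * Hs^2 * Tp = 1025 * 96.2361 * 19.36 * 8.5 = 16232527.93
  Denominator = 64 * pi = 201.0619
  P = 16232527.93 / 201.0619 = 80733.97 W/m

80733.97


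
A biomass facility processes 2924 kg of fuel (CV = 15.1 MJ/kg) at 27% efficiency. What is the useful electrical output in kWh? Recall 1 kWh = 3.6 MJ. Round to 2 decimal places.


Total energy = mass * CV = 2924 * 15.1 = 44152.4 MJ
Useful energy = total * eta = 44152.4 * 0.27 = 11921.15 MJ
Convert to kWh: 11921.15 / 3.6
Useful energy = 3311.43 kWh

3311.43


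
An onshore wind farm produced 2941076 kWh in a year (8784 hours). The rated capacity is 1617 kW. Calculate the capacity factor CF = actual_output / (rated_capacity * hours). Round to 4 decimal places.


Capacity factor = actual output / maximum possible output
Maximum possible = rated * hours = 1617 * 8784 = 14203728 kWh
CF = 2941076 / 14203728
CF = 0.2071

0.2071


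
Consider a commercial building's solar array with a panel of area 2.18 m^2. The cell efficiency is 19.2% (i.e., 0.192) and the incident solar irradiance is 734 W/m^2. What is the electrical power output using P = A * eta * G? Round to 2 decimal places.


Use the solar power formula P = A * eta * G.
Given: A = 2.18 m^2, eta = 0.192, G = 734 W/m^2
P = 2.18 * 0.192 * 734
P = 307.22 W

307.22


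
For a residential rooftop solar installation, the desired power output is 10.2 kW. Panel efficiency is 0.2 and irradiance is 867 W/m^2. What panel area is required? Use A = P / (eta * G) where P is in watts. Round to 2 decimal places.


Convert target power to watts: P = 10.2 * 1000 = 10200.0 W
Compute denominator: eta * G = 0.2 * 867 = 173.4
Required area A = P / (eta * G) = 10200.0 / 173.4
A = 58.82 m^2

58.82


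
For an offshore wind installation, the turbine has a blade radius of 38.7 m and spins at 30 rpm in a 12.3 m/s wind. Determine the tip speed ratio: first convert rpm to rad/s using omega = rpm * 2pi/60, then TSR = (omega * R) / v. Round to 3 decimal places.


Convert rotational speed to rad/s:
  omega = 30 * 2 * pi / 60 = 3.1416 rad/s
Compute tip speed:
  v_tip = omega * R = 3.1416 * 38.7 = 121.58 m/s
Tip speed ratio:
  TSR = v_tip / v_wind = 121.58 / 12.3 = 9.885

9.885


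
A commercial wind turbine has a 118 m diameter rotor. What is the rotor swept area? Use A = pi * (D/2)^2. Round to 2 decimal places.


Compute the rotor radius:
  r = D / 2 = 118 / 2 = 59.0 m
Calculate swept area:
  A = pi * r^2 = pi * 59.0^2
  A = 10935.88 m^2

10935.88


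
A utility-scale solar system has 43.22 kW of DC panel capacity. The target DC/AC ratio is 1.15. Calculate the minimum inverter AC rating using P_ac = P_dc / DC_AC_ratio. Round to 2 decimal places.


The inverter AC capacity is determined by the DC/AC ratio.
Given: P_dc = 43.22 kW, DC/AC ratio = 1.15
P_ac = P_dc / ratio = 43.22 / 1.15
P_ac = 37.58 kW

37.58


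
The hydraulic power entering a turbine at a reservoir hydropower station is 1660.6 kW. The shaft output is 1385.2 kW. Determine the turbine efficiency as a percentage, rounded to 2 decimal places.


Turbine efficiency = (output power / input power) * 100
eta = (1385.2 / 1660.6) * 100
eta = 83.42%

83.42


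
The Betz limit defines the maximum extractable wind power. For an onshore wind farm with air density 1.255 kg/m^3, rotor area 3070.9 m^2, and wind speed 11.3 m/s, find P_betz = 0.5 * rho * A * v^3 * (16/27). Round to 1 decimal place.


The Betz coefficient Cp_max = 16/27 = 0.5926
v^3 = 11.3^3 = 1442.897
P_betz = 0.5 * rho * A * v^3 * Cp_max
P_betz = 0.5 * 1.255 * 3070.9 * 1442.897 * 0.5926
P_betz = 1647672.7 W

1647672.7


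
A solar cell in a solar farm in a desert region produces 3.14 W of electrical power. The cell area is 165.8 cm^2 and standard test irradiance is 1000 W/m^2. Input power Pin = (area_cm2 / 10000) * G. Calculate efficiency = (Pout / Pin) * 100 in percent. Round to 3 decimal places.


First compute the input power:
  Pin = area_cm2 / 10000 * G = 165.8 / 10000 * 1000 = 16.58 W
Then compute efficiency:
  Efficiency = (Pout / Pin) * 100 = (3.14 / 16.58) * 100
  Efficiency = 18.938%

18.938


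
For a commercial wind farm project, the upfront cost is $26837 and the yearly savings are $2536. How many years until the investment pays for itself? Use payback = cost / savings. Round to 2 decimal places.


Simple payback period = initial cost / annual savings
Payback = 26837 / 2536
Payback = 10.58 years

10.58


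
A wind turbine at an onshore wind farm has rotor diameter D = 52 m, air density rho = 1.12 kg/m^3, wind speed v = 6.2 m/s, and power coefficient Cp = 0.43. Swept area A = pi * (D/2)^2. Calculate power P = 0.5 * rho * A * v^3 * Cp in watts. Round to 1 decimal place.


Step 1 -- Compute swept area:
  A = pi * (D/2)^2 = pi * (52/2)^2 = 2123.72 m^2
Step 2 -- Apply wind power equation:
  P = 0.5 * rho * A * v^3 * Cp
  v^3 = 6.2^3 = 238.328
  P = 0.5 * 1.12 * 2123.72 * 238.328 * 0.43
  P = 121878.8 W

121878.8


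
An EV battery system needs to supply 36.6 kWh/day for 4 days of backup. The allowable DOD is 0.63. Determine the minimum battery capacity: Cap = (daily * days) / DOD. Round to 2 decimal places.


Total energy needed = daily * days = 36.6 * 4 = 146.4 kWh
Account for depth of discharge:
  Cap = total_energy / DOD = 146.4 / 0.63
  Cap = 232.38 kWh

232.38


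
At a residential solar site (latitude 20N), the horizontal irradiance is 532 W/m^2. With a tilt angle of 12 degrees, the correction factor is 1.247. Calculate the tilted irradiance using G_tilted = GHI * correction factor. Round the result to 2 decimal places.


Identify the given values:
  GHI = 532 W/m^2, tilt correction factor = 1.247
Apply the formula G_tilted = GHI * factor:
  G_tilted = 532 * 1.247
  G_tilted = 663.40 W/m^2

663.40
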